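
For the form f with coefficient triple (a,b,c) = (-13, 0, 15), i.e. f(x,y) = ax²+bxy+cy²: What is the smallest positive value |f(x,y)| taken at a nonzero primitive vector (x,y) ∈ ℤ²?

descent: ρ → (15,0,-13)
descent: ρ → (-13,26,2)  [lands on river]
river: ρ → (2,26,-13)
closes: descent 2, river 2
min |a| on river = 2

2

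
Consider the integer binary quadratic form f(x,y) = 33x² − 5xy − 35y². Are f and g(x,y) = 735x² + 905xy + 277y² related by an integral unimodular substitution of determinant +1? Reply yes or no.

D₁ = 4645, D₂ = 4645
river cycle of f (length 18): (-35, 5, 33), (33, 61, -7), (-7, 65, 15), (15, 55, -27), (-27, 53, 17), (17, 49, -33), (-33, 17, 33), (33, 49, -17), (-17, 53, 27), (27, 55, -15), … (8 more)
river cycle of g (length 18): (33, 61, -7), (-7, 65, 15), (15, 55, -27), (-27, 53, 17), (17, 49, -33), (-33, 17, 33), (33, 49, -17), (-17, 53, 27), (27, 55, -15), (-15, 65, 7), … (8 more)
cycles coincide ⇒ equivalent

yes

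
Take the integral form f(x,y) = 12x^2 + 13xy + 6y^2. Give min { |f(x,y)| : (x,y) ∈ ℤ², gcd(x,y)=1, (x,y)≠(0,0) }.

translate: b→-11 (≡13 mod 24), so (12,13,6)→(12,-11,5)
flip: (12,-11,5)→(5,11,12)
translate: b→1 (≡11 mod 10), so (5,11,12)→(5,1,6)
reduced (well bottom): (5,1,6) with a≤c, −a<b≤a
well minimum = a = 5

5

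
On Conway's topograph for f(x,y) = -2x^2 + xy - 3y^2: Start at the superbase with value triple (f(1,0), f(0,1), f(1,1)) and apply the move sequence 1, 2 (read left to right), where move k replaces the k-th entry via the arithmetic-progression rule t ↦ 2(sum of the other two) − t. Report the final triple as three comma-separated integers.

start (-2,-3,-4) = (f(1,0),f(0,1),f(1,1))
replace slot 1: 2·((-3)+(-4)) − (-2) = -12 → (-12,-3,-4)
replace slot 2: 2·((-12)+(-4)) − (-3) = -29 → (-12,-29,-4)

-12,-29,-4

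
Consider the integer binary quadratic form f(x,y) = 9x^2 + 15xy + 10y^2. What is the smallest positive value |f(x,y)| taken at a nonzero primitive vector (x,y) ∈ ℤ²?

translate: b→-3 (≡15 mod 18), so (9,15,10)→(9,-3,4)
flip: (9,-3,4)→(4,3,9)
reduced (well bottom): (4,3,9) with a≤c, −a<b≤a
well minimum = a = 4

4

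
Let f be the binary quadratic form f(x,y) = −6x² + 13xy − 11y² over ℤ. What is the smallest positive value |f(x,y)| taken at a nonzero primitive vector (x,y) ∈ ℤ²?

translate: b→-1 (≡-13 mod 12), so (6,-13,11)→(6,-1,4)
flip: (6,-1,4)→(4,1,6)
reduced (well bottom): (4,1,6) with a≤c, −a<b≤a
well minimum |f| = |-4| = 4 (negative-definite)

4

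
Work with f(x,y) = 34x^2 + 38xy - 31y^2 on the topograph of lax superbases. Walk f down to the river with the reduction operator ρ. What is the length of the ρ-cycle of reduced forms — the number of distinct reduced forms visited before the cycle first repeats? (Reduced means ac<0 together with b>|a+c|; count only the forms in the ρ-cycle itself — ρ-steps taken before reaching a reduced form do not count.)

D = 5660, ⌊√D⌋ = 75
river: ρ → (-31,24,41)
river: ρ → (41,58,-14)
river: ρ → (-14,54,49)
river: ρ → (49,44,-19)
river: ρ → (-19,70,10)
river: ρ → (10,70,-19)
river: ρ → (-19,44,49)
river: ρ → (49,54,-14)
river: ρ → (-14,58,41)
river: ρ → (41,24,-31)
river: ρ → (-31,38,34)
river: ρ → (34,30,-35)
river: ρ → (-35,40,29)
river: ρ → (29,18,-46)
river: ρ → (-46,74,1)
river: ρ → (1,74,-46)
river: ρ → (-46,18,29)
river: ρ → (29,40,-35)
river: ρ → (-35,30,34)
river: ρ → (34,38,-31)
ρ-cycle length = 20 (tail of 0 descent steps not counted)

20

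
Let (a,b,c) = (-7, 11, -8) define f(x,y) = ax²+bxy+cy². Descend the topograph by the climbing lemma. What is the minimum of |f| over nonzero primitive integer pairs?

translate: b→3 (≡-11 mod 14), so (7,-11,8)→(7,3,4)
flip: (7,3,4)→(4,-3,7)
reduced (well bottom): (4,-3,7) with a≤c, −a<b≤a
well minimum |f| = |-4| = 4 (negative-definite)

4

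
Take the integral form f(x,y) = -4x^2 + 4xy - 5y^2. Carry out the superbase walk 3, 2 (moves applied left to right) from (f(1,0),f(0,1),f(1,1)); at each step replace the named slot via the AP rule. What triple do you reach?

start (-4,-5,-5) = (f(1,0),f(0,1),f(1,1))
replace slot 3: 2·((-4)+(-5)) − (-5) = -13 → (-4,-5,-13)
replace slot 2: 2·((-4)+(-13)) − (-5) = -29 → (-4,-29,-13)

-4,-29,-13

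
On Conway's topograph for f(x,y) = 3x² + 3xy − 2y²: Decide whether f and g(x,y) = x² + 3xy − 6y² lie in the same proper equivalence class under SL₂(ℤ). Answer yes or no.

D₁ = 33, D₂ = 33
river cycle of f (length 4): (-2, 5, 1), (1, 5, -2), (-2, 3, 3), (3, 3, -2)
river cycle of g (length 4): (1, 5, -2), (-2, 3, 3), (3, 3, -2), (-2, 5, 1)
cycles coincide ⇒ equivalent

yes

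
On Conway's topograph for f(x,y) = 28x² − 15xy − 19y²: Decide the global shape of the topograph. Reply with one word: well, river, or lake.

D = b²−4ac = (-15)² − 4·28·(-19) = 2353
D > 0 non-square ⇒ indefinite ⇒ periodic river

river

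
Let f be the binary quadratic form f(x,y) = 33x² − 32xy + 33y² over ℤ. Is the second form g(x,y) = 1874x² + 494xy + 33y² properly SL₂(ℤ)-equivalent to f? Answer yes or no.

D₁ = -3332, D₂ = -3332
f: flip: (33,-32,33)→(33,32,33)
f: reduced (well bottom): (33,32,33) with a≤c, −a<b≤a
g: flip: (1874,494,33)→(33,-494,1874)
g: translate: b→-32 (≡-494 mod 66), so (33,-494,1874)→(33,-32,33)
g: flip: (33,-32,33)→(33,32,33)
g: reduced (well bottom): (33,32,33) with a≤c, −a<b≤a
reduced forms (33, 32, 33) vs (33, 32, 33) ⇒ equivalent

yes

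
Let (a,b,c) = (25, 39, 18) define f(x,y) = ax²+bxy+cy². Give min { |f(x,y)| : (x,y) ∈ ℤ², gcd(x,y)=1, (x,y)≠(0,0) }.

translate: b→-11 (≡39 mod 50), so (25,39,18)→(25,-11,4)
flip: (25,-11,4)→(4,11,25)
translate: b→3 (≡11 mod 8), so (4,11,25)→(4,3,18)
reduced (well bottom): (4,3,18) with a≤c, −a<b≤a
well minimum = a = 4

4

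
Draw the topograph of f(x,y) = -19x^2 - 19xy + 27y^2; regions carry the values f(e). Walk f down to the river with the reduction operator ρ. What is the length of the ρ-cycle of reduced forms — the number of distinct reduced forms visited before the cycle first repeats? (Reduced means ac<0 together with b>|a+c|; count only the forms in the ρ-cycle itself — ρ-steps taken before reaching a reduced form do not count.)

D = 2413, ⌊√D⌋ = 49
descent: ρ → (27,19,-19)  [lands on river]
river: ρ → (-19,19,27)
river: ρ → (27,35,-11)
river: ρ → (-11,31,33)
river: ρ → (33,35,-9)
river: ρ → (-9,37,29)
river: ρ → (29,21,-17)
river: ρ → (-17,47,3)
river: ρ → (3,49,-1)
river: ρ → (-1,49,3)
river: ρ → (3,47,-17)
river: ρ → (-17,21,29)
river: ρ → (29,37,-9)
river: ρ → (-9,35,33)
river: ρ → (33,31,-11)
river: ρ → (-11,35,27)
ρ-cycle length = 16 (tail of 1 descent step not counted)

16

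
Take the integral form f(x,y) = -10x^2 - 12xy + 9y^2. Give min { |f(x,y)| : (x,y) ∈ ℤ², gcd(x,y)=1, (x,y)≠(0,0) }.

descent: ρ → (9,12,-10)  [lands on river]
river: ρ → (-10,8,11)
river: ρ → (11,14,-7)
river: ρ → (-7,14,11)
river: ρ → (11,8,-10)
river: ρ → (-10,12,9)
river: ρ → (9,6,-13)
river: ρ → (-13,20,2)
river: ρ → (2,20,-13)
river: ρ → (-13,6,9)
closes: descent 1, river 10
min |a| on river = 2

2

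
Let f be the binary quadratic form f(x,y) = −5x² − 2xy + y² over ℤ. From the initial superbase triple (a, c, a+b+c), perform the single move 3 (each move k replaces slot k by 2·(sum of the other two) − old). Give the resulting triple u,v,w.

start (-5,1,-6) = (f(1,0),f(0,1),f(1,1))
replace slot 3: 2·((-5)+1) − (-6) = -2 → (-5,1,-2)

-5,1,-2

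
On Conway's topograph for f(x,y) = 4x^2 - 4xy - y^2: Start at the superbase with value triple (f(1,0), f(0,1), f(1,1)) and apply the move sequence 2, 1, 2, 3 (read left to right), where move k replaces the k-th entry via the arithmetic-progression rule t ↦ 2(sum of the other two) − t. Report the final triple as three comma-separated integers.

start (4,-1,-1) = (f(1,0),f(0,1),f(1,1))
replace slot 2: 2·(4+(-1)) − (-1) = 7 → (4,7,-1)
replace slot 1: 2·(7+(-1)) − 4 = 8 → (8,7,-1)
replace slot 2: 2·(8+(-1)) − 7 = 7 → (8,7,-1)
replace slot 3: 2·(8+7) − (-1) = 31 → (8,7,31)

8,7,31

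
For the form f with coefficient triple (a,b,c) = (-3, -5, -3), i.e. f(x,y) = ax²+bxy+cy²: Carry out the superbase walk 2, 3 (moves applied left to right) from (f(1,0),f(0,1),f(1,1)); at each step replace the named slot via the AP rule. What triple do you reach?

start (-3,-3,-11) = (f(1,0),f(0,1),f(1,1))
replace slot 2: 2·((-3)+(-11)) − (-3) = -25 → (-3,-25,-11)
replace slot 3: 2·((-3)+(-25)) − (-11) = -45 → (-3,-25,-45)

-3,-25,-45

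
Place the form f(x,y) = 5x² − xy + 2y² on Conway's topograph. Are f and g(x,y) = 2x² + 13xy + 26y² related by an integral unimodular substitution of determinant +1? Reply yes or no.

D₁ = -39, D₂ = -39
f: flip: (5,-1,2)→(2,1,5)
f: reduced (well bottom): (2,1,5) with a≤c, −a<b≤a
g: translate: b→1 (≡13 mod 4), so (2,13,26)→(2,1,5)
g: reduced (well bottom): (2,1,5) with a≤c, −a<b≤a
reduced forms (2, 1, 5) vs (2, 1, 5) ⇒ equivalent

yes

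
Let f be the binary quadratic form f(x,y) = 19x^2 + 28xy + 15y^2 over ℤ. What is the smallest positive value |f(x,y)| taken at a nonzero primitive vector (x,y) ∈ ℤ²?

translate: b→-10 (≡28 mod 38), so (19,28,15)→(19,-10,6)
flip: (19,-10,6)→(6,10,19)
translate: b→-2 (≡10 mod 12), so (6,10,19)→(6,-2,15)
reduced (well bottom): (6,-2,15) with a≤c, −a<b≤a
well minimum = a = 6

6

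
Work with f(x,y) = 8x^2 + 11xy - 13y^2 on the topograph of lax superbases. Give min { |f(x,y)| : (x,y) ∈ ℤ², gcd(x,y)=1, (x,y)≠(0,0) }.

river: ρ → (-13,15,6)
river: ρ → (6,21,-4)
river: ρ → (-4,19,11)
river: ρ → (11,3,-12)
river: ρ → (-12,21,2)
river: ρ → (2,23,-1)
river: ρ → (-1,23,2)
river: ρ → (2,21,-12)
river: ρ → (-12,3,11)
river: ρ → (11,19,-4)
river: ρ → (-4,21,6)
river: ρ → (6,15,-13)
river: ρ → (-13,11,8)
river: ρ → (8,21,-3)
river: ρ → (-3,21,8)
river: ρ → (8,11,-13)
closes: descent 0, river 16
min |a| on river = 1

1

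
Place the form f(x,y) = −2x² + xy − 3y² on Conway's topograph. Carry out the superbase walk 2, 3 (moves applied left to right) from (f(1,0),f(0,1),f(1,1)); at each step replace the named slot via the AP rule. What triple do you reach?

start (-2,-3,-4) = (f(1,0),f(0,1),f(1,1))
replace slot 2: 2·((-2)+(-4)) − (-3) = -9 → (-2,-9,-4)
replace slot 3: 2·((-2)+(-9)) − (-4) = -18 → (-2,-9,-18)

-2,-9,-18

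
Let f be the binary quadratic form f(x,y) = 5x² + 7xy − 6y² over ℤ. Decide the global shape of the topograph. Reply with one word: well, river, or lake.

D = b²−4ac = 7² − 4·5·(-6) = 169
D = 13² is a perfect square ⇒ form factors over ℤ ⇒ lakes

lake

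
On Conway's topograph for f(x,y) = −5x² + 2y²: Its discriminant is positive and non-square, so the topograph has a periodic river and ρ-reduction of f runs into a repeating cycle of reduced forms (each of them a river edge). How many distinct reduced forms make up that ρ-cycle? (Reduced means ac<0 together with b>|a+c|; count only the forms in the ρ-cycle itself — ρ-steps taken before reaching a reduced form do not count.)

D = 40, ⌊√D⌋ = 6
descent: ρ → (2,4,-3)  [lands on river]
river: ρ → (-3,2,3)
river: ρ → (3,4,-2)
river: ρ → (-2,4,3)
river: ρ → (3,2,-3)
river: ρ → (-3,4,2)
ρ-cycle length = 6 (tail of 1 descent step not counted)

6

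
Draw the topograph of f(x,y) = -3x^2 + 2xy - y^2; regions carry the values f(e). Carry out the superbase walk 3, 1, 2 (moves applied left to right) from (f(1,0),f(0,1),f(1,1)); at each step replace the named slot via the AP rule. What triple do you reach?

start (-3,-1,-2) = (f(1,0),f(0,1),f(1,1))
replace slot 3: 2·((-3)+(-1)) − (-2) = -6 → (-3,-1,-6)
replace slot 1: 2·((-1)+(-6)) − (-3) = -11 → (-11,-1,-6)
replace slot 2: 2·((-11)+(-6)) − (-1) = -33 → (-11,-33,-6)

-11,-33,-6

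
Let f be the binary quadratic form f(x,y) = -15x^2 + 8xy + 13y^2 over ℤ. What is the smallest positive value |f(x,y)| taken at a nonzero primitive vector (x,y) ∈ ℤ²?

river: ρ → (13,18,-10)
river: ρ → (-10,22,9)
river: ρ → (9,14,-18)
river: ρ → (-18,22,5)
river: ρ → (5,28,-3)
river: ρ → (-3,26,14)
river: ρ → (14,2,-15)
river: ρ → (-15,28,1)
river: ρ → (1,28,-15)
river: ρ → (-15,2,14)
river: ρ → (14,26,-3)
river: ρ → (-3,28,5)
river: ρ → (5,22,-18)
river: ρ → (-18,14,9)
river: ρ → (9,22,-10)
river: ρ → (-10,18,13)
river: ρ → (13,8,-15)
river: ρ → (-15,22,6)
river: ρ → (6,26,-7)
river: ρ → (-7,16,21)
river: ρ → (21,26,-2)
river: ρ → (-2,26,21)
river: ρ → (21,16,-7)
river: ρ → (-7,26,6)
river: ρ → (6,22,-15)
river: ρ → (-15,8,13)
closes: descent 0, river 26
min |a| on river = 1

1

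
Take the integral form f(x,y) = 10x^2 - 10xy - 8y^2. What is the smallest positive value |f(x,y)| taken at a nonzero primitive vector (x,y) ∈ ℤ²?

descent: ρ → (-8,10,10)  [lands on river]
river: ρ → (10,10,-8)
river: ρ → (-8,6,12)
river: ρ → (12,18,-2)
river: ρ → (-2,18,12)
river: ρ → (12,6,-8)
closes: descent 1, river 6
min |a| on river = 2

2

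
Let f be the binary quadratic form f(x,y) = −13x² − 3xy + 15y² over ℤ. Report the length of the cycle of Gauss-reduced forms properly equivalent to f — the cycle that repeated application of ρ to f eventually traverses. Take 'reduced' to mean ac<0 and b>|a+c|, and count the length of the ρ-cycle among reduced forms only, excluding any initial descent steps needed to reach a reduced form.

D = 789, ⌊√D⌋ = 28
descent: ρ → (15,3,-13)  [lands on river]
river: ρ → (-13,23,5)
river: ρ → (5,27,-3)
river: ρ → (-3,27,5)
river: ρ → (5,23,-13)
river: ρ → (-13,3,15)
river: ρ → (15,27,-1)
river: ρ → (-1,27,15)
ρ-cycle length = 8 (tail of 1 descent step not counted)

8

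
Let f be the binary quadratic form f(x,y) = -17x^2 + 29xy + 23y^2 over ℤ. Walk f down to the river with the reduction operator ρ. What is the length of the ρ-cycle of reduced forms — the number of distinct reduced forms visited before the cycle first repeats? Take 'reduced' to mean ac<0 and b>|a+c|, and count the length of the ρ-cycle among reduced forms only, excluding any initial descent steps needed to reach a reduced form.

D = 2405, ⌊√D⌋ = 49
river: ρ → (23,17,-23)
river: ρ → (-23,29,17)
river: ρ → (17,39,-13)
river: ρ → (-13,39,17)
river: ρ → (17,29,-23)
river: ρ → (-23,17,23)
river: ρ → (23,29,-17)
river: ρ → (-17,39,13)
river: ρ → (13,39,-17)
river: ρ → (-17,29,23)
ρ-cycle length = 10 (tail of 0 descent steps not counted)

10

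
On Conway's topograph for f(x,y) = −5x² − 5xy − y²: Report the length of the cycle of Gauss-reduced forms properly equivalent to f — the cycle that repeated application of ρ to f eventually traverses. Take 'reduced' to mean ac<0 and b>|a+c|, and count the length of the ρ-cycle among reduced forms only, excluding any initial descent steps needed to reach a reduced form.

D = 5, ⌊√D⌋ = 2
descent: ρ → (-1,1,1)  [lands on river]
river: ρ → (1,1,-1)
ρ-cycle length = 2 (tail of 1 descent step not counted)

2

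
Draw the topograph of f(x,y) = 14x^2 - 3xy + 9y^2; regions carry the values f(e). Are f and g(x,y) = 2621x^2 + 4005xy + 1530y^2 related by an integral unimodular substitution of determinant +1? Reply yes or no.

D₁ = -495, D₂ = -495
f: flip: (14,-3,9)→(9,3,14)
f: reduced (well bottom): (9,3,14) with a≤c, −a<b≤a
g: translate: b→-1237 (≡4005 mod 5242), so (2621,4005,1530)→(2621,-1237,146)
g: flip: (2621,-1237,146)→(146,1237,2621)
g: translate: b→69 (≡1237 mod 292), so (146,1237,2621)→(146,69,9)
g: flip: (146,69,9)→(9,-69,146)
g: translate: b→3 (≡-69 mod 18), so (9,-69,146)→(9,3,14)
g: reduced (well bottom): (9,3,14) with a≤c, −a<b≤a
reduced forms (9, 3, 14) vs (9, 3, 14) ⇒ equivalent

yes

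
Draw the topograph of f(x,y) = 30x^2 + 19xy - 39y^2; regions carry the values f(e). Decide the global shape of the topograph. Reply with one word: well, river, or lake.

D = b²−4ac = 19² − 4·30·(-39) = 5041
D = 71² is a perfect square ⇒ form factors over ℤ ⇒ lakes

lake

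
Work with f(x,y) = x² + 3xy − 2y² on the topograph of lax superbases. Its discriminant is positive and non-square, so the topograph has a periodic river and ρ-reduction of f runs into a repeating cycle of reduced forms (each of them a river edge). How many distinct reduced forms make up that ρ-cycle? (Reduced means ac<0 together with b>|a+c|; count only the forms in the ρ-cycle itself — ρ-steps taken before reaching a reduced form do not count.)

D = 17, ⌊√D⌋ = 4
river: ρ → (-2,1,2)
river: ρ → (2,3,-1)
river: ρ → (-1,3,2)
river: ρ → (2,1,-2)
river: ρ → (-2,3,1)
river: ρ → (1,3,-2)
ρ-cycle length = 6 (tail of 0 descent steps not counted)

6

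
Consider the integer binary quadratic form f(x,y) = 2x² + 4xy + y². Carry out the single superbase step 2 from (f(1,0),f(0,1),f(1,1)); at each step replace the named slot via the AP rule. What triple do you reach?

start (2,1,7) = (f(1,0),f(0,1),f(1,1))
replace slot 2: 2·(2+7) − 1 = 17 → (2,17,7)

2,17,7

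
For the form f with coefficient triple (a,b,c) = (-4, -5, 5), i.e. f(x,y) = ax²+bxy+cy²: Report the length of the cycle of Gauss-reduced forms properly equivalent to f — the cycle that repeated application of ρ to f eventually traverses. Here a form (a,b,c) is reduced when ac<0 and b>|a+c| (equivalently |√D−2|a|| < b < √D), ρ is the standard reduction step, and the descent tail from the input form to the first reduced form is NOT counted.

D = 105, ⌊√D⌋ = 10
descent: ρ → (5,5,-4)  [lands on river]
river: ρ → (-4,3,6)
river: ρ → (6,9,-1)
river: ρ → (-1,9,6)
river: ρ → (6,3,-4)
river: ρ → (-4,5,5)
ρ-cycle length = 6 (tail of 1 descent step not counted)

6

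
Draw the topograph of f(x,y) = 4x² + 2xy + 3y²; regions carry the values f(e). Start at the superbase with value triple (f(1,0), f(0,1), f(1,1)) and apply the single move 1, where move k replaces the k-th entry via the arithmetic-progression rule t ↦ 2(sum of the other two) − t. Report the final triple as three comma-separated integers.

start (4,3,9) = (f(1,0),f(0,1),f(1,1))
replace slot 1: 2·(3+9) − 4 = 20 → (20,3,9)

20,3,9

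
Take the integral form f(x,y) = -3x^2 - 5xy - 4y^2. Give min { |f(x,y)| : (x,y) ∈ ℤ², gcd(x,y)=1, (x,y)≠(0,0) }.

translate: b→-1 (≡5 mod 6), so (3,5,4)→(3,-1,2)
flip: (3,-1,2)→(2,1,3)
reduced (well bottom): (2,1,3) with a≤c, −a<b≤a
well minimum |f| = |-2| = 2 (negative-definite)

2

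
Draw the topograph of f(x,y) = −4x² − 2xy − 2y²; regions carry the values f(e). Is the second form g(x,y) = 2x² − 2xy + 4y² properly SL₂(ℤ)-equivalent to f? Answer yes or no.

D₁ = -28, D₂ = -28
f is negative-definite; reduce −f:
−f: flip: (4,2,2)→(2,-2,4)
−f: translate: b→2 (≡-2 mod 4), so (2,-2,4)→(2,2,4)
−f: reduced (well bottom): (2,2,4) with a≤c, −a<b≤a
flip sign back: reduced form of f is (-2,-2,-4)
g: translate: b→2 (≡-2 mod 4), so (2,-2,4)→(2,2,4)
g: reduced (well bottom): (2,2,4) with a≤c, −a<b≤a
reduced forms (-2, -2, -4) vs (2, 2, 4) ⇒ inequivalent

no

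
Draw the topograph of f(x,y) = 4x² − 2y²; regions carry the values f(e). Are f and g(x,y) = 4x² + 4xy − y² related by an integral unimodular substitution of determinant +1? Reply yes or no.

D₁ = 32, D₂ = 32
river cycle of f (length 2): (-2, 4, 2), (2, 4, -2)
river cycle of g (length 2): (-1, 4, 4), (4, 4, -1)
cycles differ ⇒ inequivalent

no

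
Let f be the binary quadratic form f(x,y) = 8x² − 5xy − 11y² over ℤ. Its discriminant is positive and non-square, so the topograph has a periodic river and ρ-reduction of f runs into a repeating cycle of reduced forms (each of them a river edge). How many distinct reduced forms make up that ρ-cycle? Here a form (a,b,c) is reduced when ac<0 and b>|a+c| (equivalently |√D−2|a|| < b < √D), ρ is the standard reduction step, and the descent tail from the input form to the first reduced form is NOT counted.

D = 377, ⌊√D⌋ = 19
descent: ρ → (-11,5,8)  [lands on river]
river: ρ → (8,11,-8)
river: ρ → (-8,5,11)
river: ρ → (11,17,-2)
river: ρ → (-2,19,2)
river: ρ → (2,17,-11)
ρ-cycle length = 6 (tail of 1 descent step not counted)

6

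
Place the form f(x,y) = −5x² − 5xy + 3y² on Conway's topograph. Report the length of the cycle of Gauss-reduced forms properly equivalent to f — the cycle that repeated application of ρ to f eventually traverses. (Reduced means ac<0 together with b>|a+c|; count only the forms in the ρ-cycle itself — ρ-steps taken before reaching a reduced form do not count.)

D = 85, ⌊√D⌋ = 9
descent: ρ → (3,5,-5)  [lands on river]
river: ρ → (-5,5,3)
river: ρ → (3,7,-3)
river: ρ → (-3,5,5)
river: ρ → (5,5,-3)
river: ρ → (-3,7,3)
ρ-cycle length = 6 (tail of 1 descent step not counted)

6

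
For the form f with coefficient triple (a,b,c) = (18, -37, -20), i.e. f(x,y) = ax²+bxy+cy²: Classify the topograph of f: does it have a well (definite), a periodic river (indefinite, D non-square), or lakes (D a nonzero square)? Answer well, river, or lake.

D = b²−4ac = (-37)² − 4·18·(-20) = 2809
D = 53² is a perfect square ⇒ form factors over ℤ ⇒ lakes

lake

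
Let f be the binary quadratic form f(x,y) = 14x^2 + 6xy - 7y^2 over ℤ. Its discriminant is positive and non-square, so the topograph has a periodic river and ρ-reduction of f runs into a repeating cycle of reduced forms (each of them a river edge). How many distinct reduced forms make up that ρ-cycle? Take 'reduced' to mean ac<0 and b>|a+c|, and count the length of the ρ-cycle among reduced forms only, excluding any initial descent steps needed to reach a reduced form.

D = 428, ⌊√D⌋ = 20
descent: ρ → (-7,8,13)  [lands on river]
river: ρ → (13,18,-2)
river: ρ → (-2,18,13)
river: ρ → (13,8,-7)
river: ρ → (-7,20,1)
river: ρ → (1,20,-7)
ρ-cycle length = 6 (tail of 1 descent step not counted)

6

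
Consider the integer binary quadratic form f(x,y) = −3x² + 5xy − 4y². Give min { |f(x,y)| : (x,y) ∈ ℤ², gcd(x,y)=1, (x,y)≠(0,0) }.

translate: b→1 (≡-5 mod 6), so (3,-5,4)→(3,1,2)
flip: (3,1,2)→(2,-1,3)
reduced (well bottom): (2,-1,3) with a≤c, −a<b≤a
well minimum |f| = |-2| = 2 (negative-definite)

2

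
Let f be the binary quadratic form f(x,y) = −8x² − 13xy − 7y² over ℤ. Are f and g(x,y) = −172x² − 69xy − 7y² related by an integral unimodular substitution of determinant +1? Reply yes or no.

D₁ = -55, D₂ = -55
f is negative-definite; reduce −f:
−f: translate: b→-3 (≡13 mod 16), so (8,13,7)→(8,-3,2)
−f: flip: (8,-3,2)→(2,3,8)
−f: translate: b→-1 (≡3 mod 4), so (2,3,8)→(2,-1,7)
−f: reduced (well bottom): (2,-1,7) with a≤c, −a<b≤a
flip sign back: reduced form of f is (-2,1,-7)
g is negative-definite; reduce −g:
−g: flip: (172,69,7)→(7,-69,172)
−g: translate: b→1 (≡-69 mod 14), so (7,-69,172)→(7,1,2)
−g: flip: (7,1,2)→(2,-1,7)
−g: reduced (well bottom): (2,-1,7) with a≤c, −a<b≤a
flip sign back: reduced form of g is (-2,1,-7)
reduced forms (-2, 1, -7) vs (-2, 1, -7) ⇒ equivalent

yes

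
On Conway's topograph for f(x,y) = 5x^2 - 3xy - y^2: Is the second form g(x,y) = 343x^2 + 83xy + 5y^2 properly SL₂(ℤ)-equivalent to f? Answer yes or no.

D₁ = 29, D₂ = 29
river cycle of f (length 2): (-1, 5, 1), (1, 5, -1)
river cycle of g (length 2): (-1, 5, 1), (1, 5, -1)
cycles coincide ⇒ equivalent

yes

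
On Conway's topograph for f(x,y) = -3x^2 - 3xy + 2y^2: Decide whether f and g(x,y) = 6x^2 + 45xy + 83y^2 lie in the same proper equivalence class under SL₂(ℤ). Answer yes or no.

D₁ = 33, D₂ = 33
river cycle of f (length 4): (2, 3, -3), (-3, 3, 2), (2, 5, -1), (-1, 5, 2)
river cycle of g (length 4): (-1, 5, 2), (2, 3, -3), (-3, 3, 2), (2, 5, -1)
cycles coincide ⇒ equivalent

yes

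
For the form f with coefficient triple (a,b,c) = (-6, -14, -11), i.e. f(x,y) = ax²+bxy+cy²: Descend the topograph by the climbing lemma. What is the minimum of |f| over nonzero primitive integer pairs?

translate: b→2 (≡14 mod 12), so (6,14,11)→(6,2,3)
flip: (6,2,3)→(3,-2,6)
reduced (well bottom): (3,-2,6) with a≤c, −a<b≤a
well minimum |f| = |-3| = 3 (negative-definite)

3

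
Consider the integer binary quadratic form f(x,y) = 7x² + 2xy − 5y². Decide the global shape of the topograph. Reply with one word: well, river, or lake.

D = b²−4ac = 2² − 4·7·(-5) = 144
D = 12² is a perfect square ⇒ form factors over ℤ ⇒ lakes

lake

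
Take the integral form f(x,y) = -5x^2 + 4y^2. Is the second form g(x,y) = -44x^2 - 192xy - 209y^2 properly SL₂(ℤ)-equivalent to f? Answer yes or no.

D₁ = 80, D₂ = 80
river cycle of f (length 2): (4, 8, -1), (-1, 8, 4)
river cycle of g (length 2): (-1, 8, 4), (4, 8, -1)
cycles coincide ⇒ equivalent

yes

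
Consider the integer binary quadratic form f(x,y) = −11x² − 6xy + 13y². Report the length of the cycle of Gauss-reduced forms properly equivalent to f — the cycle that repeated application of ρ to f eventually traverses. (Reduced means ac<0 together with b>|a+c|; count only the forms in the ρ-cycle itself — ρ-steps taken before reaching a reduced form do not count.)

D = 608, ⌊√D⌋ = 24
descent: ρ → (13,6,-11)  [lands on river]
river: ρ → (-11,16,8)
river: ρ → (8,16,-11)
river: ρ → (-11,6,13)
river: ρ → (13,20,-4)
river: ρ → (-4,20,13)
ρ-cycle length = 6 (tail of 1 descent step not counted)

6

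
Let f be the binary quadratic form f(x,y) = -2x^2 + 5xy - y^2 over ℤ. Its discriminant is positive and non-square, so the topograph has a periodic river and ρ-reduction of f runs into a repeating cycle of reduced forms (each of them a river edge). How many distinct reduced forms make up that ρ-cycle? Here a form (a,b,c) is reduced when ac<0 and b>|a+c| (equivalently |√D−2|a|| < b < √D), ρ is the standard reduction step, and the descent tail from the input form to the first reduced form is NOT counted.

D = 17, ⌊√D⌋ = 4
descent: ρ → (-1,3,2)  [lands on river]
river: ρ → (2,1,-2)
river: ρ → (-2,3,1)
river: ρ → (1,3,-2)
river: ρ → (-2,1,2)
river: ρ → (2,3,-1)
ρ-cycle length = 6 (tail of 1 descent step not counted)

6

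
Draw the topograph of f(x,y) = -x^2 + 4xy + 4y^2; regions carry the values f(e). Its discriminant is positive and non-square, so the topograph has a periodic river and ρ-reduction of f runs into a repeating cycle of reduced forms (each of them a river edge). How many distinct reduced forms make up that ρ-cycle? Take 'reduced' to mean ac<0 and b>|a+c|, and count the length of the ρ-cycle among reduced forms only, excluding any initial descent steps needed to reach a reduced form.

D = 32, ⌊√D⌋ = 5
river: ρ → (4,4,-1)
river: ρ → (-1,4,4)
ρ-cycle length = 2 (tail of 0 descent steps not counted)

2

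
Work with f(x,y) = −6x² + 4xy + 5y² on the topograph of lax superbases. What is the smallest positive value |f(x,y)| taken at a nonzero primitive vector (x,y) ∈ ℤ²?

river: ρ → (5,6,-5)
river: ρ → (-5,4,6)
river: ρ → (6,8,-3)
river: ρ → (-3,10,3)
river: ρ → (3,8,-6)
river: ρ → (-6,4,5)
closes: descent 0, river 6
min |a| on river = 3

3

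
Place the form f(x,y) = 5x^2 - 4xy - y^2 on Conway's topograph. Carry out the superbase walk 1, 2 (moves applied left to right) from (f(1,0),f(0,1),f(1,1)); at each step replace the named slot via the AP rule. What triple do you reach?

start (5,-1,0) = (f(1,0),f(0,1),f(1,1))
replace slot 1: 2·((-1)+0) − 5 = -7 → (-7,-1,0)
replace slot 2: 2·((-7)+0) − (-1) = -13 → (-7,-13,0)

-7,-13,0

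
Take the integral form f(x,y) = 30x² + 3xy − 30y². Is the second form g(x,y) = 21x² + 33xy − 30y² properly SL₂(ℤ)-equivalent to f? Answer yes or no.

D₁ = 3609, D₂ = 3609
river cycle of f (length 6): (-30, 57, 3), (3, 57, -30), (-30, 3, 30), (30, 57, -3), (-3, 57, 30), (30, 3, -30)
river cycle of g (length 10): (-30, 27, 24), (24, 21, -33), (-33, 45, 12), (12, 51, -21), (-21, 33, 30), (30, 27, -24), (-24, 21, 33), (33, 45, -12), (-12, 51, 21), (21, 33, -30)
cycles differ ⇒ inequivalent

no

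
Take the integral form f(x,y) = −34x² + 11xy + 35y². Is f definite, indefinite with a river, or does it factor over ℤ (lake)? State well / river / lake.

D = b²−4ac = 11² − 4·(-34)·35 = 4881
D > 0 non-square ⇒ indefinite ⇒ periodic river

river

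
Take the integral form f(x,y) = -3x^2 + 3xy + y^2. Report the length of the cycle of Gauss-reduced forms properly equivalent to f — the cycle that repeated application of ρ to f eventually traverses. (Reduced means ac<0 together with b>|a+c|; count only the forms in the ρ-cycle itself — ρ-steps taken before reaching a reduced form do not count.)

D = 21, ⌊√D⌋ = 4
river: ρ → (1,3,-3)
river: ρ → (-3,3,1)
ρ-cycle length = 2 (tail of 0 descent steps not counted)

2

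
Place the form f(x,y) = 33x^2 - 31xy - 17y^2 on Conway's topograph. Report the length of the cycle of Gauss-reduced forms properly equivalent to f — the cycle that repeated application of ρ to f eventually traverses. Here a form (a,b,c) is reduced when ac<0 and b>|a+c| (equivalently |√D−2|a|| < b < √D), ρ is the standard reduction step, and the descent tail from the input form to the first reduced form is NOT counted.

D = 3205, ⌊√D⌋ = 56
descent: ρ → (-17,31,33)  [lands on river]
river: ρ → (33,35,-15)
river: ρ → (-15,55,3)
river: ρ → (3,53,-33)
river: ρ → (-33,13,23)
river: ρ → (23,33,-23)
river: ρ → (-23,13,33)
river: ρ → (33,53,-3)
river: ρ → (-3,55,15)
river: ρ → (15,35,-33)
river: ρ → (-33,31,17)
river: ρ → (17,37,-27)
river: ρ → (-27,17,27)
river: ρ → (27,37,-17)
ρ-cycle length = 14 (tail of 1 descent step not counted)

14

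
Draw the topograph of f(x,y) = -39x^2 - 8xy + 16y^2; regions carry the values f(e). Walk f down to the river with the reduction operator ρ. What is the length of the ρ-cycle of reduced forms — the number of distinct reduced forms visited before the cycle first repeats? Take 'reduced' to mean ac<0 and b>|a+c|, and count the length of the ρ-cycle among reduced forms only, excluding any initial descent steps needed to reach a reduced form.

D = 2560, ⌊√D⌋ = 50
descent: ρ → (16,40,-15)  [lands on river]
river: ρ → (-15,50,1)
river: ρ → (1,50,-15)
river: ρ → (-15,40,16)
river: ρ → (16,24,-31)
river: ρ → (-31,38,9)
river: ρ → (9,34,-39)
river: ρ → (-39,44,4)
river: ρ → (4,44,-39)
river: ρ → (-39,34,9)
river: ρ → (9,38,-31)
river: ρ → (-31,24,16)
ρ-cycle length = 12 (tail of 1 descent step not counted)

12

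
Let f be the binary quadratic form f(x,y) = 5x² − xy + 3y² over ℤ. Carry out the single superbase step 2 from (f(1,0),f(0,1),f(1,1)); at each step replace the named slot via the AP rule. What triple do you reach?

start (5,3,7) = (f(1,0),f(0,1),f(1,1))
replace slot 2: 2·(5+7) − 3 = 21 → (5,21,7)

5,21,7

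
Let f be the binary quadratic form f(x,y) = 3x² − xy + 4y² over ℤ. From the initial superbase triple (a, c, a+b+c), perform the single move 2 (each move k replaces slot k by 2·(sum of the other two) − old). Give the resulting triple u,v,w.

start (3,4,6) = (f(1,0),f(0,1),f(1,1))
replace slot 2: 2·(3+6) − 4 = 14 → (3,14,6)

3,14,6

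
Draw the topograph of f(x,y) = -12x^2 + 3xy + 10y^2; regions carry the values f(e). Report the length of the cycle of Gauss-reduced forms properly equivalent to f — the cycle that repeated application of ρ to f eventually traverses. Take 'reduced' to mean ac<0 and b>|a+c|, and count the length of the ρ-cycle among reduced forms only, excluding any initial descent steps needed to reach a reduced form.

D = 489, ⌊√D⌋ = 22
river: ρ → (10,17,-5)
river: ρ → (-5,13,16)
river: ρ → (16,19,-2)
river: ρ → (-2,21,6)
river: ρ → (6,15,-11)
river: ρ → (-11,7,10)
river: ρ → (10,13,-8)
river: ρ → (-8,19,4)
river: ρ → (4,21,-3)
river: ρ → (-3,21,4)
river: ρ → (4,19,-8)
river: ρ → (-8,13,10)
river: ρ → (10,7,-11)
river: ρ → (-11,15,6)
river: ρ → (6,21,-2)
river: ρ → (-2,19,16)
river: ρ → (16,13,-5)
river: ρ → (-5,17,10)
river: ρ → (10,3,-12)
river: ρ → (-12,21,1)
river: ρ → (1,21,-12)
river: ρ → (-12,3,10)
ρ-cycle length = 22 (tail of 0 descent steps not counted)

22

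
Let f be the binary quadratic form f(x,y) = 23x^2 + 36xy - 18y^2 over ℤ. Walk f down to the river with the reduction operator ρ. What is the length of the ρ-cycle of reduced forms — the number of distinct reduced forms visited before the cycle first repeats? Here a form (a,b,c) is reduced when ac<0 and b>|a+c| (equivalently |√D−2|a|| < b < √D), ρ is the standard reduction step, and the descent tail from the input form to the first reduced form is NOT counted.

D = 2952, ⌊√D⌋ = 54
river: ρ → (-18,36,23)
river: ρ → (23,10,-31)
river: ρ → (-31,52,2)
river: ρ → (2,52,-31)
river: ρ → (-31,10,23)
river: ρ → (23,36,-18)
ρ-cycle length = 6 (tail of 0 descent steps not counted)

6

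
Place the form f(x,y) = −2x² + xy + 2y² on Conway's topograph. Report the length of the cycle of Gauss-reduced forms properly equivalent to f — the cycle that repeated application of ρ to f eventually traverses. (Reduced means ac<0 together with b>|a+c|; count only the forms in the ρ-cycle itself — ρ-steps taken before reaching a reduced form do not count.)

D = 17, ⌊√D⌋ = 4
river: ρ → (2,3,-1)
river: ρ → (-1,3,2)
river: ρ → (2,1,-2)
river: ρ → (-2,3,1)
river: ρ → (1,3,-2)
river: ρ → (-2,1,2)
ρ-cycle length = 6 (tail of 0 descent steps not counted)

6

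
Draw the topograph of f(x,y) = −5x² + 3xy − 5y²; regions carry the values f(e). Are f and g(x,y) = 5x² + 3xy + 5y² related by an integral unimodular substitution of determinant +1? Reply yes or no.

D₁ = -91, D₂ = -91
f is negative-definite; reduce −f:
−f: flip: (5,-3,5)→(5,3,5)
−f: reduced (well bottom): (5,3,5) with a≤c, −a<b≤a
flip sign back: reduced form of f is (-5,-3,-5)
g: reduced (well bottom): (5,3,5) with a≤c, −a<b≤a
reduced forms (-5, -3, -5) vs (5, 3, 5) ⇒ inequivalent

no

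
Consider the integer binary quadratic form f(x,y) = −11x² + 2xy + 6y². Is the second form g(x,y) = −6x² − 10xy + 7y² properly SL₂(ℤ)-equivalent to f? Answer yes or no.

D₁ = 268, D₂ = 268
river cycle of f (length 10): (6, 10, -7), (-7, 4, 9), (9, 14, -2), (-2, 14, 9), (9, 4, -7), (-7, 10, 6), (6, 14, -3), (-3, 16, 1), (1, 16, -3), (-3, 14, 6)
river cycle of g (length 10): (7, 10, -6), (-6, 14, 3), (3, 16, -1), (-1, 16, 3), (3, 14, -6), (-6, 10, 7), (7, 4, -9), (-9, 14, 2), (2, 14, -9), (-9, 4, 7)
cycles differ ⇒ inequivalent

no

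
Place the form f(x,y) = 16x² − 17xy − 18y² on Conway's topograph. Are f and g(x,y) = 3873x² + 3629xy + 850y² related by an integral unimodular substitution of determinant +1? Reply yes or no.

D₁ = 1441, D₂ = 1441
river cycle of f (length 52): (-18, 17, 16), (16, 15, -19), (-19, 23, 12), (12, 25, -17), (-17, 9, 20), (20, 31, -6), (-6, 29, 25), (25, 21, -10), (-10, 19, 27), (27, 35, -2), … (42 more)
river cycle of g (length 52): (15, 19, -18), (-18, 17, 16), (16, 15, -19), (-19, 23, 12), (12, 25, -17), (-17, 9, 20), (20, 31, -6), (-6, 29, 25), (25, 21, -10), (-10, 19, 27), … (42 more)
cycles coincide ⇒ equivalent

yes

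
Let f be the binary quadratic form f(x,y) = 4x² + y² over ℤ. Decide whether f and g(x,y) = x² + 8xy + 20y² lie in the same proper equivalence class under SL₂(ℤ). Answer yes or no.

D₁ = -16, D₂ = -16
f: flip: (4,0,1)→(1,0,4)
f: reduced (well bottom): (1,0,4) with a≤c, −a<b≤a
g: translate: b→0 (≡8 mod 2), so (1,8,20)→(1,0,4)
g: reduced (well bottom): (1,0,4) with a≤c, −a<b≤a
reduced forms (1, 0, 4) vs (1, 0, 4) ⇒ equivalent

yes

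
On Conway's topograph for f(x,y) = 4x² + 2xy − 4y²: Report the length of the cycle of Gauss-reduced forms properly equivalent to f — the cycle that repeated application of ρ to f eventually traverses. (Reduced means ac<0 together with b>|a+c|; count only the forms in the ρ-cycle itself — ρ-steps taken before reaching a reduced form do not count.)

D = 68, ⌊√D⌋ = 8
river: ρ → (-4,6,2)
river: ρ → (2,6,-4)
river: ρ → (-4,2,4)
river: ρ → (4,6,-2)
river: ρ → (-2,6,4)
river: ρ → (4,2,-4)
ρ-cycle length = 6 (tail of 0 descent steps not counted)

6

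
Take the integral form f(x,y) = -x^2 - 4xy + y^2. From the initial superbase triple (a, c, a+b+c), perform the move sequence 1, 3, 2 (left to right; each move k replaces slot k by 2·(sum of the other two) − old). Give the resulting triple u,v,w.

start (-1,1,-4) = (f(1,0),f(0,1),f(1,1))
replace slot 1: 2·(1+(-4)) − (-1) = -5 → (-5,1,-4)
replace slot 3: 2·((-5)+1) − (-4) = -4 → (-5,1,-4)
replace slot 2: 2·((-5)+(-4)) − 1 = -19 → (-5,-19,-4)

-5,-19,-4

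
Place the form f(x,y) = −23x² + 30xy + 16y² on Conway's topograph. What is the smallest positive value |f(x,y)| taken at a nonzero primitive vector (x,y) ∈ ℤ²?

river: ρ → (16,34,-19)
river: ρ → (-19,42,8)
river: ρ → (8,38,-29)
river: ρ → (-29,20,17)
river: ρ → (17,48,-1)
river: ρ → (-1,48,17)
river: ρ → (17,20,-29)
river: ρ → (-29,38,8)
river: ρ → (8,42,-19)
river: ρ → (-19,34,16)
river: ρ → (16,30,-23)
river: ρ → (-23,16,23)
river: ρ → (23,30,-16)
river: ρ → (-16,34,19)
river: ρ → (19,42,-8)
river: ρ → (-8,38,29)
river: ρ → (29,20,-17)
river: ρ → (-17,48,1)
river: ρ → (1,48,-17)
river: ρ → (-17,20,29)
river: ρ → (29,38,-8)
river: ρ → (-8,42,19)
river: ρ → (19,34,-16)
river: ρ → (-16,30,23)
river: ρ → (23,16,-23)
river: ρ → (-23,30,16)
closes: descent 0, river 26
min |a| on river = 1

1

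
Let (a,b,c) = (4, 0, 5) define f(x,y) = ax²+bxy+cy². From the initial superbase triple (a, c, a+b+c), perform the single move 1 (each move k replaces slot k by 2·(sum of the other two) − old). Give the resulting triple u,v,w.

start (4,5,9) = (f(1,0),f(0,1),f(1,1))
replace slot 1: 2·(5+9) − 4 = 24 → (24,5,9)

24,5,9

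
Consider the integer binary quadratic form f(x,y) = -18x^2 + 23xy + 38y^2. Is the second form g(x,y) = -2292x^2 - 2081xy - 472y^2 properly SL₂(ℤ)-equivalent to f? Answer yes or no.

D₁ = 3265, D₂ = 3265
river cycle of f (length 74): (38, 53, -3), (-3, 55, 20), (20, 25, -33), (-33, 41, 12), (12, 55, -5), (-5, 55, 12), (12, 41, -33), (-33, 25, 20), (20, 55, -3), (-3, 53, 38), … (64 more)
river cycle of g (length 74): (-18, 23, 38), (38, 53, -3), (-3, 55, 20), (20, 25, -33), (-33, 41, 12), (12, 55, -5), (-5, 55, 12), (12, 41, -33), (-33, 25, 20), (20, 55, -3), … (64 more)
cycles coincide ⇒ equivalent

yes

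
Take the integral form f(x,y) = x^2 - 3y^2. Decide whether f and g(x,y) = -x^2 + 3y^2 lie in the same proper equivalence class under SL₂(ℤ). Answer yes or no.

D₁ = 12, D₂ = 12
river cycle of f (length 2): (1, 2, -2), (-2, 2, 1)
river cycle of g (length 2): (-1, 2, 2), (2, 2, -1)
cycles differ ⇒ inequivalent

no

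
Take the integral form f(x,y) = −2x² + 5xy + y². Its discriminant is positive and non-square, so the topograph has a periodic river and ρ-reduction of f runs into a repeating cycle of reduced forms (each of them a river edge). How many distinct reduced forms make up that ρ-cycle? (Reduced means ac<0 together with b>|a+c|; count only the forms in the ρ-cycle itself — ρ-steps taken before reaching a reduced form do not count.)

D = 33, ⌊√D⌋ = 5
river: ρ → (1,5,-2)
river: ρ → (-2,3,3)
river: ρ → (3,3,-2)
river: ρ → (-2,5,1)
ρ-cycle length = 4 (tail of 0 descent steps not counted)

4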